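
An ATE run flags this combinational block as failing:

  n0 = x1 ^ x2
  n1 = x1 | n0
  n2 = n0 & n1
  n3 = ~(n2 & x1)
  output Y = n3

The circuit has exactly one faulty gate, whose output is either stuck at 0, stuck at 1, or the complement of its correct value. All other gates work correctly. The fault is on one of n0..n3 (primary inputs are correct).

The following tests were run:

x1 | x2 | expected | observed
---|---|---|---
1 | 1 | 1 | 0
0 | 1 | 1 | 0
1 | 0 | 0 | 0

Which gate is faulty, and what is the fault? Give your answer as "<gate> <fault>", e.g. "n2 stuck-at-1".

n3 stuck-at-0

Fault-free values for test 1 (x1=1, x2=1): n0=0, n1=1, n2=0, n3=1, giving Y=1. Observed 0.
Test 1: faults giving observed 0 are {n0 stuck-at-1, n0 inverted output, n2 stuck-at-1, n2 inverted output, n3 stuck-at-0, n3 inverted output}.
Test 2 (x1=0, x2=1): fault-free n0=1, n1=1, n2=1, n3=1 → 1; observed 0. Eliminates n0 stuck-at-1, n0 inverted output, n2 stuck-at-1, n2 inverted output.
Test 3 (x1=1, x2=0): fault-free n0=1, n1=1, n2=1, n3=0 → 0; observed 0. Eliminates n3 inverted output.
Only n3 stuck-at-0 is consistent with every test.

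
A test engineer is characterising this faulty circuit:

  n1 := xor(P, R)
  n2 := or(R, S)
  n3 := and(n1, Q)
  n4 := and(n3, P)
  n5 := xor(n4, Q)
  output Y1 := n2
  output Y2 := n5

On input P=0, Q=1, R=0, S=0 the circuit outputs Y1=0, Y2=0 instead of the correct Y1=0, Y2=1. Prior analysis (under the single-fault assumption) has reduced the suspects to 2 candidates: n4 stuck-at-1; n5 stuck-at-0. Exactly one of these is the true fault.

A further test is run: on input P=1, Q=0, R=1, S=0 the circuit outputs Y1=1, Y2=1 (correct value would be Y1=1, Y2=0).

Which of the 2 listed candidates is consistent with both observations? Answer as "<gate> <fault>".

Evaluate each candidate on input P=1, Q=0, R=1, S=0:
  n4 stuck-at-1: n1=0, n2=1, n3=0, n4=1 [stuck-at-1], n5=1 → Y1=1, Y2=1 — matches
  n5 stuck-at-0: n1=0, n2=1, n3=0, n4=0, n5=0 [stuck-at-0] → Y1=1, Y2=0 — eliminated
Only n4 stuck-at-1 reproduces the observed Y1=1, Y2=1.

n4 stuck-at-1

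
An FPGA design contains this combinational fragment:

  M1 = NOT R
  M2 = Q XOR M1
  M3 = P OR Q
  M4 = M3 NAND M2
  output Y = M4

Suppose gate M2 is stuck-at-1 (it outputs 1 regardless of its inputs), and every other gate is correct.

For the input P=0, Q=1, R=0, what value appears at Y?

0

Propagate with M2 forced: M1=1, M2=1 [stuck-at-1], M3=1, M4=0.
So Y = 0. (Without the fault it would be 1.)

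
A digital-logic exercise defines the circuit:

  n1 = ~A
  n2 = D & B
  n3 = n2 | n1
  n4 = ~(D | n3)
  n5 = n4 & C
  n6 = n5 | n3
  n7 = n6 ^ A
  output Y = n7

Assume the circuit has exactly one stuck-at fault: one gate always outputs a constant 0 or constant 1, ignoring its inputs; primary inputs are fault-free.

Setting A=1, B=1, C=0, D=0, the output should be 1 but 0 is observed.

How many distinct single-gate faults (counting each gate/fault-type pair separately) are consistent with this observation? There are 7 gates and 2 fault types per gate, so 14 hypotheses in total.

6

Fault-free: n1=0, n2=0, n3=0, n4=1, n5=0, n6=0, n7=1 → 1. Observed 0.
  n1 stuck-at-0: output 1 ✗
  n1 stuck-at-1: output 0 ✓
  n2 stuck-at-0: output 1 ✗
  n2 stuck-at-1: output 0 ✓
  n3 stuck-at-0: output 1 ✗
  n3 stuck-at-1: output 0 ✓
  n4 stuck-at-0: output 1 ✗
  n4 stuck-at-1: output 1 ✗
  n5 stuck-at-0: output 1 ✗
  n5 stuck-at-1: output 0 ✓
  n6 stuck-at-0: output 1 ✗
  n6 stuck-at-1: output 0 ✓
  n7 stuck-at-0: output 0 ✓
  n7 stuck-at-1: output 1 ✗
Consistent faults: {n1 stuck-at-1, n2 stuck-at-1, n3 stuck-at-1, n5 stuck-at-1, n6 stuck-at-1, n7 stuck-at-0} — 6 in all.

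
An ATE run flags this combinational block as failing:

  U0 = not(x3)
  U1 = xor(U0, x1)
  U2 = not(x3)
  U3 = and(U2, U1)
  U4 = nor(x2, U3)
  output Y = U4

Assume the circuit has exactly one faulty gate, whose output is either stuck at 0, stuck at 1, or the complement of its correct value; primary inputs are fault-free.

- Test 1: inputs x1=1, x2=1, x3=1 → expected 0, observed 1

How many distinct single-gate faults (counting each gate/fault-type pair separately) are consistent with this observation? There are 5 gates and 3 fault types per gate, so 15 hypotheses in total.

2

Fault-free: U0=0, U1=1, U2=0, U3=0, U4=0 → 0. Observed 1.
  U0: none of the 3 fault types match ✗
  U1: none of the 3 fault types match ✗
  U2: none of the 3 fault types match ✗
  U3: none of the 3 fault types match ✗
  U4: stuck-at-1, inverted output ✓; others ✗
Consistent faults: {U4 stuck-at-1, U4 inverted output} — 2 in all.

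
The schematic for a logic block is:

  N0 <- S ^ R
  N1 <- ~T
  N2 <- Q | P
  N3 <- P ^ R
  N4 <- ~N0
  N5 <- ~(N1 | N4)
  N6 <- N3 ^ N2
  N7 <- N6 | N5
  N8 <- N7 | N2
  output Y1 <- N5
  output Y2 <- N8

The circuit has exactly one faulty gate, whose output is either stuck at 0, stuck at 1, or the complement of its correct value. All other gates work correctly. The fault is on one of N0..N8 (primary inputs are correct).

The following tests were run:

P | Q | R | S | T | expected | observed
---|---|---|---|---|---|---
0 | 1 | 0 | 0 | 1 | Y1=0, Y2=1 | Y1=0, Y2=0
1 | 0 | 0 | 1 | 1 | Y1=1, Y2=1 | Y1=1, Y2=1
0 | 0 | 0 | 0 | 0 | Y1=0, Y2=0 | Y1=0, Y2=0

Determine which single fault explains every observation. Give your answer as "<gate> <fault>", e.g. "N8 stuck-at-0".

N2 stuck-at-0

Fault-free values for test 1 (P=0, Q=1, R=0, S=0, T=1): N0=0, N1=0, N2=1, N3=0, N4=1, N5=0, N6=1, N7=1, N8=1, giving Y1=0, Y2=1. Observed Y1=0, Y2=0.
Test 1: faults giving observed Y1=0, Y2=0 are {N2 stuck-at-0, N2 inverted output, N8 stuck-at-0, N8 inverted output}.
Test 2 (P=1, Q=0, R=0, S=1, T=1): fault-free N0=1, N1=0, N2=1, N3=1, N4=0, N5=1, N6=0, N7=1, N8=1 → Y1=1, Y2=1; observed Y1=1, Y2=1. Eliminates N8 stuck-at-0, N8 inverted output.
Test 3 (P=0, Q=0, R=0, S=0, T=0): fault-free N0=0, N1=1, N2=0, N3=0, N4=1, N5=0, N6=0, N7=0, N8=0 → Y1=0, Y2=0; observed Y1=0, Y2=0. Eliminates N2 inverted output.
Only N2 stuck-at-0 is consistent with every test.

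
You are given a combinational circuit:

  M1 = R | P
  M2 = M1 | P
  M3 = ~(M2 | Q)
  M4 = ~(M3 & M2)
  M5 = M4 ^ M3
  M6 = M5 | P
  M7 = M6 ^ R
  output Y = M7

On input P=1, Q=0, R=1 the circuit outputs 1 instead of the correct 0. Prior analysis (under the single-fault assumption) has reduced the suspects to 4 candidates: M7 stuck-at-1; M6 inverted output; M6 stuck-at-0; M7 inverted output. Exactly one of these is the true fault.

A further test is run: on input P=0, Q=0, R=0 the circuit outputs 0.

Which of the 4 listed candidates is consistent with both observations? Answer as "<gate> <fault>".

M6 stuck-at-0

Evaluate each candidate on input P=0, Q=0, R=0:
  M7 stuck-at-1: M1=0, M2=0, M3=1, M4=1, M5=0, M6=0, M7=1 [stuck-at-1] → 1 — eliminated
  M6 inverted output: M1=0, M2=0, M3=1, M4=1, M5=0, M6=1 [inverted output], M7=1 → 1 — eliminated
  M6 stuck-at-0: M1=0, M2=0, M3=1, M4=1, M5=0, M6=0 [stuck-at-0], M7=0 → 0 — matches
  M7 inverted output: M1=0, M2=0, M3=1, M4=1, M5=0, M6=0, M7=1 [inverted output] → 1 — eliminated
Only M6 stuck-at-0 reproduces the observed 0.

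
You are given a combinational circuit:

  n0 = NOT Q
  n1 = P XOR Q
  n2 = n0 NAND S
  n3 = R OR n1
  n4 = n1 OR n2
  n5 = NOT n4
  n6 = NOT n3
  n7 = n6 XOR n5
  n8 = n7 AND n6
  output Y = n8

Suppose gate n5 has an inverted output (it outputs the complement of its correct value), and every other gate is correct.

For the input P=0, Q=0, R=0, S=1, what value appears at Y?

1

Propagate with n5 forced: n0=1, n1=0, n2=0, n3=0, n4=0, n5=0 [inverted output], n6=1, n7=1, n8=1.
So Y = 1. (Without the fault it would be 0.)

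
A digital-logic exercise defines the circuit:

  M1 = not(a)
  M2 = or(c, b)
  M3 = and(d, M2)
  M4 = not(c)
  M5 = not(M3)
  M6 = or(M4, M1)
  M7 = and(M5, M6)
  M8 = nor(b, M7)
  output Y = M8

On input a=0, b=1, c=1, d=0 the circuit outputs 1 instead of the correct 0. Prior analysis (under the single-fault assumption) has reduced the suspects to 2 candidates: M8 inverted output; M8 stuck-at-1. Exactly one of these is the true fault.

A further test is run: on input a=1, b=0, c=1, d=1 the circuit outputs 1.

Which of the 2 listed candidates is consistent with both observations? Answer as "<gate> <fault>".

M8 stuck-at-1

Evaluate each candidate on input a=1, b=0, c=1, d=1:
  M8 inverted output: M1=0, M2=1, M3=1, M4=0, M5=0, M6=0, M7=0, M8=0 [inverted output] → 0 — eliminated
  M8 stuck-at-1: M1=0, M2=1, M3=1, M4=0, M5=0, M6=0, M7=0, M8=1 [stuck-at-1] → 1 — matches
Only M8 stuck-at-1 reproduces the observed 1.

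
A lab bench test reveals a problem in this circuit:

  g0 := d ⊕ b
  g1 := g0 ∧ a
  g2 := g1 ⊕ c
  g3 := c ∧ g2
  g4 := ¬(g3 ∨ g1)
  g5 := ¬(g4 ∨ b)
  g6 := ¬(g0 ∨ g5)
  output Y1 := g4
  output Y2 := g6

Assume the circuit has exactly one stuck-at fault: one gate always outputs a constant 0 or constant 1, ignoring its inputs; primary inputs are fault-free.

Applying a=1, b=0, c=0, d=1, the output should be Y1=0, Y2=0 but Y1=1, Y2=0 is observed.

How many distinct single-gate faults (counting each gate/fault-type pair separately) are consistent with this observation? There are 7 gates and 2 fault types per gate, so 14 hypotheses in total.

2

Fault-free: g0=1, g1=1, g2=1, g3=0, g4=0, g5=1, g6=0 → Y1=0, Y2=0. Observed Y1=1, Y2=0.
  g0 stuck-at-0: output Y1=1, Y2=1 ✗
  g0 stuck-at-1: output Y1=0, Y2=0 ✗
  g1 stuck-at-0: output Y1=1, Y2=0 ✓
  g1 stuck-at-1: output Y1=0, Y2=0 ✗
  g2 stuck-at-0: output Y1=0, Y2=0 ✗
  g2 stuck-at-1: output Y1=0, Y2=0 ✗
  g3 stuck-at-0: output Y1=0, Y2=0 ✗
  g3 stuck-at-1: output Y1=0, Y2=0 ✗
  g4 stuck-at-0: output Y1=0, Y2=0 ✗
  g4 stuck-at-1: output Y1=1, Y2=0 ✓
  g5 stuck-at-0: output Y1=0, Y2=0 ✗
  g5 stuck-at-1: output Y1=0, Y2=0 ✗
  g6 stuck-at-0: output Y1=0, Y2=0 ✗
  g6 stuck-at-1: output Y1=0, Y2=1 ✗
Consistent faults: {g1 stuck-at-0, g4 stuck-at-1} — 2 in all.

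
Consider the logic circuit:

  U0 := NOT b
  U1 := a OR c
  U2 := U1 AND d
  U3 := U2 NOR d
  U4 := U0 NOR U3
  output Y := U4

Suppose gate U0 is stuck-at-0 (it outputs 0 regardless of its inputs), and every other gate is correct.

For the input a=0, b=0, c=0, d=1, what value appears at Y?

Propagate with U0 forced: U0=0 [stuck-at-0], U1=0, U2=0, U3=0, U4=1.
So Y = 1. (Without the fault it would be 0.)

1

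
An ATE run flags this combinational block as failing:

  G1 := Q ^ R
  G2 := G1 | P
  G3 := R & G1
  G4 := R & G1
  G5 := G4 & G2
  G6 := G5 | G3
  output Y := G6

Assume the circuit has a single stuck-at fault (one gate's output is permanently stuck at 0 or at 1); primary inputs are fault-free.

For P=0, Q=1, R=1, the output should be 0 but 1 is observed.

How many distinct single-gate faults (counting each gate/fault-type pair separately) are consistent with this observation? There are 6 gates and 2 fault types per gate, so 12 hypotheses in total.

4

Fault-free: G1=0, G2=0, G3=0, G4=0, G5=0, G6=0 → 0. Observed 1.
  G1 stuck-at-0: output 0 ✗
  G1 stuck-at-1: output 1 ✓
  G2 stuck-at-0: output 0 ✗
  G2 stuck-at-1: output 0 ✗
  G3 stuck-at-0: output 0 ✗
  G3 stuck-at-1: output 1 ✓
  G4 stuck-at-0: output 0 ✗
  G4 stuck-at-1: output 0 ✗
  G5 stuck-at-0: output 0 ✗
  G5 stuck-at-1: output 1 ✓
  G6 stuck-at-0: output 0 ✗
  G6 stuck-at-1: output 1 ✓
Consistent faults: {G1 stuck-at-1, G3 stuck-at-1, G5 stuck-at-1, G6 stuck-at-1} — 4 in all.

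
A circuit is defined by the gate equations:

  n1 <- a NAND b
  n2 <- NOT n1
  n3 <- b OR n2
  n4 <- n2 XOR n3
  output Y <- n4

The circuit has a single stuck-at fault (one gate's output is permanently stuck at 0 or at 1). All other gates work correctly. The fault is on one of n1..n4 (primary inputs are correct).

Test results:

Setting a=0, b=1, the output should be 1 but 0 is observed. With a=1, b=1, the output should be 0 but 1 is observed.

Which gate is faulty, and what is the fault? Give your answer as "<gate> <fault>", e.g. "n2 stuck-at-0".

Fault-free values for test 1 (a=0, b=1): n1=1, n2=0, n3=1, n4=1, giving Y=1. Observed 0.
Test 1: faults giving observed 0 are {n1 stuck-at-0, n2 stuck-at-1, n3 stuck-at-0, n4 stuck-at-0}.
Test 2 (a=1, b=1): fault-free n1=0, n2=1, n3=1, n4=0 → 0; observed 1. Eliminates n1 stuck-at-0, n2 stuck-at-1, n4 stuck-at-0.
Only n3 stuck-at-0 is consistent with every test.

n3 stuck-at-0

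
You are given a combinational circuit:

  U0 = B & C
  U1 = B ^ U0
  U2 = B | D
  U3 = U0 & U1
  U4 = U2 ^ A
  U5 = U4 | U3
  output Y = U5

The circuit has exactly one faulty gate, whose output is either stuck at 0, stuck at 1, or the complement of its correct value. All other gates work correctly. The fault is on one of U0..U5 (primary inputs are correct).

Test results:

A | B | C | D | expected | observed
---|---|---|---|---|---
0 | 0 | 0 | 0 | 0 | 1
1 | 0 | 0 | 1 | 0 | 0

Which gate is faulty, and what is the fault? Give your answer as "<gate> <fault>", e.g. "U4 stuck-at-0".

Fault-free values for test 1 (A=0, B=0, C=0, D=0): U0=0, U1=0, U2=0, U3=0, U4=0, U5=0, giving Y=0. Observed 1.
Test 1: faults giving observed 1 are {U0 stuck-at-1, U0 inverted output, U2 stuck-at-1, U2 inverted output, U3 stuck-at-1, U3 inverted output, U4 stuck-at-1, U4 inverted output, U5 stuck-at-1, U5 inverted output}.
Test 2 (A=1, B=0, C=0, D=1): fault-free U0=0, U1=0, U2=1, U3=0, U4=0, U5=0 → 0; observed 0. Eliminates U0 stuck-at-1, U0 inverted output, U2 inverted output, U3 stuck-at-1, U3 inverted output, U4 stuck-at-1, U4 inverted output, U5 stuck-at-1, U5 inverted output.
Only U2 stuck-at-1 is consistent with every test.

U2 stuck-at-1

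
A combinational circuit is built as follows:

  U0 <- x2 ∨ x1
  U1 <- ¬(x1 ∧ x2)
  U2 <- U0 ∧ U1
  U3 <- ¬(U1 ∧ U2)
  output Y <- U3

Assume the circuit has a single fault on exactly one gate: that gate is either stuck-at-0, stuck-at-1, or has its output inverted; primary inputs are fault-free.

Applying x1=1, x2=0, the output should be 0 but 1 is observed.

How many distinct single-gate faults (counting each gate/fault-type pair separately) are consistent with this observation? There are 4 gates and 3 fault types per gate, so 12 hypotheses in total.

8

Fault-free: U0=1, U1=1, U2=1, U3=0 → 0. Observed 1.
  U0 stuck-at-0: output 1 ✓
  U0 stuck-at-1: output 0 ✗
  U0 inverted output: output 1 ✓
  U1 stuck-at-0: output 1 ✓
  U1 stuck-at-1: output 0 ✗
  U1 inverted output: output 1 ✓
  U2 stuck-at-0: output 1 ✓
  U2 stuck-at-1: output 0 ✗
  U2 inverted output: output 1 ✓
  U3 stuck-at-0: output 0 ✗
  U3 stuck-at-1: output 1 ✓
  U3 inverted output: output 1 ✓
Consistent faults: {U0 stuck-at-0, U0 inverted output, U1 stuck-at-0, U1 inverted output, U2 stuck-at-0, U2 inverted output, U3 stuck-at-1, U3 inverted output} — 8 in all.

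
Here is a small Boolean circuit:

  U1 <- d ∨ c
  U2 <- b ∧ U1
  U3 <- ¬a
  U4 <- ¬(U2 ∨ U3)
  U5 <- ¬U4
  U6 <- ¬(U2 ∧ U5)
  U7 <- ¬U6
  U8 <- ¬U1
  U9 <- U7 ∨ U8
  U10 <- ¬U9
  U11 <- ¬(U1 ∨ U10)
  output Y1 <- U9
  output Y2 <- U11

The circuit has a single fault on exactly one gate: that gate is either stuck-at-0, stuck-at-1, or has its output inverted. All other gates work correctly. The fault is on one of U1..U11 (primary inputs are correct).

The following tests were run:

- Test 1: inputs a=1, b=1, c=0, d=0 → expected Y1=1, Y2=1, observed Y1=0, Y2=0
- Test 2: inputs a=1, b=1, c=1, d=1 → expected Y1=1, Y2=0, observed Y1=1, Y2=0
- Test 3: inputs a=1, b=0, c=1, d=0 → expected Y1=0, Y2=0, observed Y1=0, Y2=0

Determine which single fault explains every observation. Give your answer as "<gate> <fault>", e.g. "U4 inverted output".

Fault-free values for test 1 (a=1, b=1, c=0, d=0): U1=0, U2=0, U3=0, U4=1, U5=0, U6=1, U7=0, U8=1, U9=1, U10=0, U11=1, giving Y1=1, Y2=1. Observed Y1=0, Y2=0.
Test 1: faults giving observed Y1=0, Y2=0 are {U8 stuck-at-0, U8 inverted output, U9 stuck-at-0, U9 inverted output}.
Test 2 (a=1, b=1, c=1, d=1): fault-free U1=1, U2=1, U3=0, U4=0, U5=1, U6=0, U7=1, U8=0, U9=1, U10=0, U11=0 → Y1=1, Y2=0; observed Y1=1, Y2=0. Eliminates U9 stuck-at-0, U9 inverted output.
Test 3 (a=1, b=0, c=1, d=0): fault-free U1=1, U2=0, U3=0, U4=1, U5=0, U6=1, U7=0, U8=0, U9=0, U10=1, U11=0 → Y1=0, Y2=0; observed Y1=0, Y2=0. Eliminates U8 inverted output.
Only U8 stuck-at-0 is consistent with every test.

U8 stuck-at-0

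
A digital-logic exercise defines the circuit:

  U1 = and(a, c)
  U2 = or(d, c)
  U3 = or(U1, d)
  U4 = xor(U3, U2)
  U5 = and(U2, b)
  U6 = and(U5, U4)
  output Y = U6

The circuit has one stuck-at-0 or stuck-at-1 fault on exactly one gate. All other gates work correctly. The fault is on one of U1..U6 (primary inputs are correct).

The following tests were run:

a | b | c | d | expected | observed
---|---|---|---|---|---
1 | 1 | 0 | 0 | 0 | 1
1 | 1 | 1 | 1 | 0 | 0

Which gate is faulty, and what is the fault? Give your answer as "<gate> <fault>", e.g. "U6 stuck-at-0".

U2 stuck-at-1

Fault-free values for test 1 (a=1, b=1, c=0, d=0): U1=0, U2=0, U3=0, U4=0, U5=0, U6=0, giving Y=0. Observed 1.
Test 1: faults giving observed 1 are {U2 stuck-at-1, U6 stuck-at-1}.
Test 2 (a=1, b=1, c=1, d=1): fault-free U1=1, U2=1, U3=1, U4=0, U5=1, U6=0 → 0; observed 0. Eliminates U6 stuck-at-1.
Only U2 stuck-at-1 is consistent with every test.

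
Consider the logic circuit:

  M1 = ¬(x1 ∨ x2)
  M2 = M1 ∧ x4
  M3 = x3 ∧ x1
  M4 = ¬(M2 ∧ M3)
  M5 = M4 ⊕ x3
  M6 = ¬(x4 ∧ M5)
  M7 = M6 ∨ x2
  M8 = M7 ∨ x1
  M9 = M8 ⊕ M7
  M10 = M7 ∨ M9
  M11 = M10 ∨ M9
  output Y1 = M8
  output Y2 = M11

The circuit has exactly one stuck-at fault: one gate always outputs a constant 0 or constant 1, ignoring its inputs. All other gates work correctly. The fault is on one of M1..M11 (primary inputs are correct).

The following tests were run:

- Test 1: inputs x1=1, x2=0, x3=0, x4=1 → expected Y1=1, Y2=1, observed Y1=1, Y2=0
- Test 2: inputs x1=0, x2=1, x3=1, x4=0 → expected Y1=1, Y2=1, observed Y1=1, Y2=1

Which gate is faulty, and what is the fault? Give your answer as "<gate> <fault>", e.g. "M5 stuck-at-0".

M9 stuck-at-0

Fault-free values for test 1 (x1=1, x2=0, x3=0, x4=1): M1=0, M2=0, M3=0, M4=1, M5=1, M6=0, M7=0, M8=1, M9=1, M10=1, M11=1, giving Y1=1, Y2=1. Observed Y1=1, Y2=0.
Test 1: faults giving observed Y1=1, Y2=0 are {M9 stuck-at-0, M11 stuck-at-0}.
Test 2 (x1=0, x2=1, x3=1, x4=0): fault-free M1=0, M2=0, M3=0, M4=1, M5=0, M6=1, M7=1, M8=1, M9=0, M10=1, M11=1 → Y1=1, Y2=1; observed Y1=1, Y2=1. Eliminates M11 stuck-at-0.
Only M9 stuck-at-0 is consistent with every test.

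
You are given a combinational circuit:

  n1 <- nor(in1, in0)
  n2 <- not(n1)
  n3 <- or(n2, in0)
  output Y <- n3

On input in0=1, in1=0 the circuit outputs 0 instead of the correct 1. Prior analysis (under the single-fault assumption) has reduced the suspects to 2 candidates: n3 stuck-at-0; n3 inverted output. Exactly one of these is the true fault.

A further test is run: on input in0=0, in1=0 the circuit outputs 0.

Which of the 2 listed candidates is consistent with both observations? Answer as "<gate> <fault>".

Evaluate each candidate on input in0=0, in1=0:
  n3 stuck-at-0: n1=1, n2=0, n3=0 [stuck-at-0] → 0 — matches
  n3 inverted output: n1=1, n2=0, n3=1 [inverted output] → 1 — eliminated
Only n3 stuck-at-0 reproduces the observed 0.

n3 stuck-at-0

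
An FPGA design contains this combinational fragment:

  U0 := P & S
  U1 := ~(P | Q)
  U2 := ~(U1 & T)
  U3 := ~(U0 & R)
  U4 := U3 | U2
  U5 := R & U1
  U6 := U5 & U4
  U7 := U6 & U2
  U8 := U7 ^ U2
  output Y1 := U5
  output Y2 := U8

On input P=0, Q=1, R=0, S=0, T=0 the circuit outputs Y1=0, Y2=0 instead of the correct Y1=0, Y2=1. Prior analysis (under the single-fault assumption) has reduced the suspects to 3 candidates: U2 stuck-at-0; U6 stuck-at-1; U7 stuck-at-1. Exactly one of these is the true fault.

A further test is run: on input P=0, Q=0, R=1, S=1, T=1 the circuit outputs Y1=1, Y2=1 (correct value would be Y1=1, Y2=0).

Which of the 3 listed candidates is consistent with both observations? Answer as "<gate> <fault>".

Evaluate each candidate on input P=0, Q=0, R=1, S=1, T=1:
  U2 stuck-at-0: U0=0, U1=1, U2=0 [stuck-at-0], U3=1, U4=1, U5=1, U6=1, U7=0, U8=0 → Y1=1, Y2=0 — eliminated
  U6 stuck-at-1: U0=0, U1=1, U2=0, U3=1, U4=1, U5=1, U6=1 [stuck-at-1], U7=0, U8=0 → Y1=1, Y2=0 — eliminated
  U7 stuck-at-1: U0=0, U1=1, U2=0, U3=1, U4=1, U5=1, U6=1, U7=1 [stuck-at-1], U8=1 → Y1=1, Y2=1 — matches
Only U7 stuck-at-1 reproduces the observed Y1=1, Y2=1.

U7 stuck-at-1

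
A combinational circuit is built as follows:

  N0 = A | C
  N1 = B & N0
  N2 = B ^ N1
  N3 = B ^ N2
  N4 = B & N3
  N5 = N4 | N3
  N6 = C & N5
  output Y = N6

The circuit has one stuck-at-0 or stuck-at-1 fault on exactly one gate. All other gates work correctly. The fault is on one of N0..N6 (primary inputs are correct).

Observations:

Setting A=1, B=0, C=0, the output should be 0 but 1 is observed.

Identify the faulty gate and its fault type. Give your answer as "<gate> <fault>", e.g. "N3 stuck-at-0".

Fault-free values for test 1 (A=1, B=0, C=0): N0=1, N1=0, N2=0, N3=0, N4=0, N5=0, N6=0, giving Y=0. Observed 1.
Test 1: faults giving observed 1 are {N6 stuck-at-1}.
Only N6 stuck-at-1 is consistent with every test.

N6 stuck-at-1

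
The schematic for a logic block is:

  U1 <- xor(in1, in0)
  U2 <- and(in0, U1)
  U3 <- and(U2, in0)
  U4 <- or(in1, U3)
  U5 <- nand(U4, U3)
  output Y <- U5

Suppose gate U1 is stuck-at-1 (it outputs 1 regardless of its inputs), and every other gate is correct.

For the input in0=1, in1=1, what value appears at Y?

Propagate with U1 forced: U1=1 [stuck-at-1], U2=1, U3=1, U4=1, U5=0.
So Y = 0. (Without the fault it would be 1.)

0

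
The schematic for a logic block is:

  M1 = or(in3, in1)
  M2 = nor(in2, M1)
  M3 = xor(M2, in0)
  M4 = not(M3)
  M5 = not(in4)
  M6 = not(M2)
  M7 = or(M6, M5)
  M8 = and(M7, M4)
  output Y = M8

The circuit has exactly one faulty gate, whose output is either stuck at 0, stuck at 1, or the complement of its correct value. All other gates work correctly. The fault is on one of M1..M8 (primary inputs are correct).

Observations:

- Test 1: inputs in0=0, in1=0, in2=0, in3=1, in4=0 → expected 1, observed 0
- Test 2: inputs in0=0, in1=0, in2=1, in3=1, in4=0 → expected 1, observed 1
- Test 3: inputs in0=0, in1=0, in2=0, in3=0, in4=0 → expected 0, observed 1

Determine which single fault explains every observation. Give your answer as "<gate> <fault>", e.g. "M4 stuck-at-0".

Fault-free values for test 1 (in0=0, in1=0, in2=0, in3=1, in4=0): M1=1, M2=0, M3=0, M4=1, M5=1, M6=1, M7=1, M8=1, giving Y=1. Observed 0.
Test 1: faults giving observed 0 are {M1 stuck-at-0, M1 inverted output, M2 stuck-at-1, M2 inverted output, M3 stuck-at-1, M3 inverted output, M4 stuck-at-0, M4 inverted output, M7 stuck-at-0, M7 inverted output, M8 stuck-at-0, M8 inverted output}.
Test 2 (in0=0, in1=0, in2=1, in3=1, in4=0): fault-free M1=1, M2=0, M3=0, M4=1, M5=1, M6=1, M7=1, M8=1 → 1; observed 1. Eliminates M2 stuck-at-1, M2 inverted output, M3 stuck-at-1, M3 inverted output, M4 stuck-at-0, M4 inverted output, M7 stuck-at-0, M7 inverted output, M8 stuck-at-0, M8 inverted output.
Test 3 (in0=0, in1=0, in2=0, in3=0, in4=0): fault-free M1=0, M2=1, M3=1, M4=0, M5=1, M6=0, M7=1, M8=0 → 0; observed 1. Eliminates M1 stuck-at-0.
Only M1 inverted output is consistent with every test.

M1 inverted output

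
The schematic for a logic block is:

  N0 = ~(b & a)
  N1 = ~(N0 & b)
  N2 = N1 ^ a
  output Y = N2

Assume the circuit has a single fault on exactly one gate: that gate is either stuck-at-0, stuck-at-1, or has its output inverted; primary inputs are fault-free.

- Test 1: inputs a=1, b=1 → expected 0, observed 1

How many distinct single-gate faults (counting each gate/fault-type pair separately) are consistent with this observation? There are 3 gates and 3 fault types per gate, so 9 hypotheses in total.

Fault-free: N0=0, N1=1, N2=0 → 0. Observed 1.
  N0 stuck-at-0: output 0 ✗
  N0 stuck-at-1: output 1 ✓
  N0 inverted output: output 1 ✓
  N1 stuck-at-0: output 1 ✓
  N1 stuck-at-1: output 0 ✗
  N1 inverted output: output 1 ✓
  N2 stuck-at-0: output 0 ✗
  N2 stuck-at-1: output 1 ✓
  N2 inverted output: output 1 ✓
Consistent faults: {N0 stuck-at-1, N0 inverted output, N1 stuck-at-0, N1 inverted output, N2 stuck-at-1, N2 inverted output} — 6 in all.

6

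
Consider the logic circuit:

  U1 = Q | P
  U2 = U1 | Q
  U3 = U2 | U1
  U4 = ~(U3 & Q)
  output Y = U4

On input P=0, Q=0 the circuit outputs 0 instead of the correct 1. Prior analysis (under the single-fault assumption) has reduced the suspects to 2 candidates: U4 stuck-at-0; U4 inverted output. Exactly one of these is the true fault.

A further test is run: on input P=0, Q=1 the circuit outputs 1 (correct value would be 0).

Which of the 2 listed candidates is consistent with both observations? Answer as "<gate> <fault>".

Evaluate each candidate on input P=0, Q=1:
  U4 stuck-at-0: U1=1, U2=1, U3=1, U4=0 [stuck-at-0] → 0 — eliminated
  U4 inverted output: U1=1, U2=1, U3=1, U4=1 [inverted output] → 1 — matches
Only U4 inverted output reproduces the observed 1.

U4 inverted output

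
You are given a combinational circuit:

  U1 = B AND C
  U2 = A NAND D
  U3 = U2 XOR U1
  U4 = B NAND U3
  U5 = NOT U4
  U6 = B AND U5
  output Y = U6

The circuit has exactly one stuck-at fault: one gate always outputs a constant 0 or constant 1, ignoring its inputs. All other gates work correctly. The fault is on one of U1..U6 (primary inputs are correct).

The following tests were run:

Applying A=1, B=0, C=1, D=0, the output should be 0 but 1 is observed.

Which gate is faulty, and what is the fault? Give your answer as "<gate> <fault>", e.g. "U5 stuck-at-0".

U6 stuck-at-1

Fault-free values for test 1 (A=1, B=0, C=1, D=0): U1=0, U2=1, U3=1, U4=1, U5=0, U6=0, giving Y=0. Observed 1.
Test 1: faults giving observed 1 are {U6 stuck-at-1}.
Only U6 stuck-at-1 is consistent with every test.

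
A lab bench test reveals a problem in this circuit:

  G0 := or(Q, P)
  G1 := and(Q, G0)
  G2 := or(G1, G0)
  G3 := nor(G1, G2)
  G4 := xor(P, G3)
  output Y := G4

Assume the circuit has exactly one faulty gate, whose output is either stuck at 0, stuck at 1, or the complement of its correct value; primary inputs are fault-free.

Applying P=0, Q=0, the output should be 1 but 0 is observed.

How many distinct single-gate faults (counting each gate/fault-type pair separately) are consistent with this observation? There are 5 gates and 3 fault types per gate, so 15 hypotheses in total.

Fault-free: G0=0, G1=0, G2=0, G3=1, G4=1 → 1. Observed 0.
  G0: stuck-at-1, inverted output ✓; others ✗
  G1: stuck-at-1, inverted output ✓; others ✗
  G2: stuck-at-1, inverted output ✓; others ✗
  G3: stuck-at-0, inverted output ✓; others ✗
  G4: stuck-at-0, inverted output ✓; others ✗
Consistent faults: {G0 stuck-at-1, G0 inverted output, G1 stuck-at-1, G1 inverted output, G2 stuck-at-1, G2 inverted output, G3 stuck-at-0, G3 inverted output, G4 stuck-at-0, G4 inverted output} — 10 in all.

10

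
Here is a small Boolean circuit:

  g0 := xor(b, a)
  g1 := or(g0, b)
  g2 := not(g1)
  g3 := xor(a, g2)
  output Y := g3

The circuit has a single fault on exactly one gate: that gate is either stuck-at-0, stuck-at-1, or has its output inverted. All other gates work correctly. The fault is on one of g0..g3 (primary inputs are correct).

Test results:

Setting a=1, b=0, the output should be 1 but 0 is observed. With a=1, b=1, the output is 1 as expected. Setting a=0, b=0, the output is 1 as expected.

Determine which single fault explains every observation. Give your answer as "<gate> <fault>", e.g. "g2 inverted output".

g0 stuck-at-0

Fault-free values for test 1 (a=1, b=0): g0=1, g1=1, g2=0, g3=1, giving Y=1. Observed 0.
Test 1: faults giving observed 0 are {g0 stuck-at-0, g0 inverted output, g1 stuck-at-0, g1 inverted output, g2 stuck-at-1, g2 inverted output, g3 stuck-at-0, g3 inverted output}.
Test 2 (a=1, b=1): fault-free g0=0, g1=1, g2=0, g3=1 → 1; observed 1. Eliminates g1 stuck-at-0, g1 inverted output, g2 stuck-at-1, g2 inverted output, g3 stuck-at-0, g3 inverted output.
Test 3 (a=0, b=0): fault-free g0=0, g1=0, g2=1, g3=1 → 1; observed 1. Eliminates g0 inverted output.
Only g0 stuck-at-0 is consistent with every test.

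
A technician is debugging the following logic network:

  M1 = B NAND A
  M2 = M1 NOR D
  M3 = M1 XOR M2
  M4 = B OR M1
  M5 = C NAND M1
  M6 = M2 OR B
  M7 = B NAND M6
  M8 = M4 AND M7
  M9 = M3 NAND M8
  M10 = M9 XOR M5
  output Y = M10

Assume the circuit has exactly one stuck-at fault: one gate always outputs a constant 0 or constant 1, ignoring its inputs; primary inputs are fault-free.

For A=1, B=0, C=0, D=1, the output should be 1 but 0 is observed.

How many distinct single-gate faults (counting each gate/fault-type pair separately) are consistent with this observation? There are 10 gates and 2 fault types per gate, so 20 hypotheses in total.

Fault-free: M1=1, M2=0, M3=1, M4=1, M5=1, M6=0, M7=1, M8=1, M9=0, M10=1 → 1. Observed 0.
  M1: stuck-at-0 ✓; others ✗
  M2: stuck-at-1 ✓; others ✗
  M3: stuck-at-0 ✓; others ✗
  M4: stuck-at-0 ✓; others ✗
  M5: stuck-at-0 ✓; others ✗
  M6: none of the 2 fault types match ✗
  M7: stuck-at-0 ✓; others ✗
  M8: stuck-at-0 ✓; others ✗
  M9: stuck-at-1 ✓; others ✗
  M10: stuck-at-0 ✓; others ✗
Consistent faults: {M1 stuck-at-0, M2 stuck-at-1, M3 stuck-at-0, M4 stuck-at-0, M5 stuck-at-0, M7 stuck-at-0, M8 stuck-at-0, M9 stuck-at-1, M10 stuck-at-0} — 9 in all.

9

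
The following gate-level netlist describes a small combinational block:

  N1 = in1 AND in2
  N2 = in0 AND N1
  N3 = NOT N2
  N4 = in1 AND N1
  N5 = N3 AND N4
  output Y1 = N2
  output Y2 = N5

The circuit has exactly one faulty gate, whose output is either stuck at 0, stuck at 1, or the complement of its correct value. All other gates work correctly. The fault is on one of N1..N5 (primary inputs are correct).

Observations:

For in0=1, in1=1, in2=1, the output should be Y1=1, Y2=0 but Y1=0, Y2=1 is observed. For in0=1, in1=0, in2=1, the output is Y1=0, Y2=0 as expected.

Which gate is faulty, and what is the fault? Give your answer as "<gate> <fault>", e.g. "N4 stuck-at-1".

Fault-free values for test 1 (in0=1, in1=1, in2=1): N1=1, N2=1, N3=0, N4=1, N5=0, giving Y1=1, Y2=0. Observed Y1=0, Y2=1.
Test 1: faults giving observed Y1=0, Y2=1 are {N2 stuck-at-0, N2 inverted output}.
Test 2 (in0=1, in1=0, in2=1): fault-free N1=0, N2=0, N3=1, N4=0, N5=0 → Y1=0, Y2=0; observed Y1=0, Y2=0. Eliminates N2 inverted output.
Only N2 stuck-at-0 is consistent with every test.

N2 stuck-at-0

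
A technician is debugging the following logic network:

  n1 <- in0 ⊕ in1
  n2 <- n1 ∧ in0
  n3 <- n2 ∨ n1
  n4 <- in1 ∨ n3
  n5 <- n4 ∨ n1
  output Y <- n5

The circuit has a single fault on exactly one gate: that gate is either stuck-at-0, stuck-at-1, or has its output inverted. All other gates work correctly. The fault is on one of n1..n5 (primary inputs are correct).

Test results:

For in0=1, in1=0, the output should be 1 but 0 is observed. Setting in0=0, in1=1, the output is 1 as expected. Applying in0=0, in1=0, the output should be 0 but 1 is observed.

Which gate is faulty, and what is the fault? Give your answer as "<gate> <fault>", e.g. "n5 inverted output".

Fault-free values for test 1 (in0=1, in1=0): n1=1, n2=1, n3=1, n4=1, n5=1, giving Y=1. Observed 0.
Test 1: faults giving observed 0 are {n1 stuck-at-0, n1 inverted output, n5 stuck-at-0, n5 inverted output}.
Test 2 (in0=0, in1=1): fault-free n1=1, n2=0, n3=1, n4=1, n5=1 → 1; observed 1. Eliminates n5 stuck-at-0, n5 inverted output.
Test 3 (in0=0, in1=0): fault-free n1=0, n2=0, n3=0, n4=0, n5=0 → 0; observed 1. Eliminates n1 stuck-at-0.
Only n1 inverted output is consistent with every test.

n1 inverted output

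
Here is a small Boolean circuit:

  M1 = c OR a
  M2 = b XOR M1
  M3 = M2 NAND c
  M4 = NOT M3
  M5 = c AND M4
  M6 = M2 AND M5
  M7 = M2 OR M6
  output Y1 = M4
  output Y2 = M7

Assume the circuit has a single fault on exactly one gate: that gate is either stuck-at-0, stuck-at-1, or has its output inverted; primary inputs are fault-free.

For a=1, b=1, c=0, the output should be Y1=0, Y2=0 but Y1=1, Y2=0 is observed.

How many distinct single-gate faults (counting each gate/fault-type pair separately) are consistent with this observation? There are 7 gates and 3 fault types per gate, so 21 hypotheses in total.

Fault-free: M1=1, M2=0, M3=1, M4=0, M5=0, M6=0, M7=0 → Y1=0, Y2=0. Observed Y1=1, Y2=0.
  M1: none of the 3 fault types match ✗
  M2: none of the 3 fault types match ✗
  M3: stuck-at-0, inverted output ✓; others ✗
  M4: stuck-at-1, inverted output ✓; others ✗
  M5: none of the 3 fault types match ✗
  M6: none of the 3 fault types match ✗
  M7: none of the 3 fault types match ✗
Consistent faults: {M3 stuck-at-0, M3 inverted output, M4 stuck-at-1, M4 inverted output} — 4 in all.

4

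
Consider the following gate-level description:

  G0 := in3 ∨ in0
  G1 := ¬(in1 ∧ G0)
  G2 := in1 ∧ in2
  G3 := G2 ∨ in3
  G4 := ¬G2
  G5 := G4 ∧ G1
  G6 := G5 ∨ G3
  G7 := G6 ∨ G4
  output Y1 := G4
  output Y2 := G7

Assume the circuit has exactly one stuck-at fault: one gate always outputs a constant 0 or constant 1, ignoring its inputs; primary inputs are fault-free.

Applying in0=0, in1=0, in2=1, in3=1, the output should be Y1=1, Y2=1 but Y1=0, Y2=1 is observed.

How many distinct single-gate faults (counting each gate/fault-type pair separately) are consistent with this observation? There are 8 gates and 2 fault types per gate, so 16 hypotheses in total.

2

Fault-free: G0=1, G1=1, G2=0, G3=1, G4=1, G5=1, G6=1, G7=1 → Y1=1, Y2=1. Observed Y1=0, Y2=1.
  G0: none of the 2 fault types match ✗
  G1: none of the 2 fault types match ✗
  G2: stuck-at-1 ✓; others ✗
  G3: none of the 2 fault types match ✗
  G4: stuck-at-0 ✓; others ✗
  G5: none of the 2 fault types match ✗
  G6: none of the 2 fault types match ✗
  G7: none of the 2 fault types match ✗
Consistent faults: {G2 stuck-at-1, G4 stuck-at-0} — 2 in all.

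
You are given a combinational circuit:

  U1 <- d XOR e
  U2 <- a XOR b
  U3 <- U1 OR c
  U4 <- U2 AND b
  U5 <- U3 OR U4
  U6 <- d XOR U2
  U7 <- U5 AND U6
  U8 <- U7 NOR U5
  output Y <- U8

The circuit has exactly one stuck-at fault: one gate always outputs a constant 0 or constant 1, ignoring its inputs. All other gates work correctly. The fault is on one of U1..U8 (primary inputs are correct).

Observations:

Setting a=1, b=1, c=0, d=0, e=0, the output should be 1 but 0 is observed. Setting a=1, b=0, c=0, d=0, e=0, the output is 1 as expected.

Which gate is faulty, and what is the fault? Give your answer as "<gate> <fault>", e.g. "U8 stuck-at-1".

U2 stuck-at-1

Fault-free values for test 1 (a=1, b=1, c=0, d=0, e=0): U1=0, U2=0, U3=0, U4=0, U5=0, U6=0, U7=0, U8=1, giving Y=1. Observed 0.
Test 1: faults giving observed 0 are {U1 stuck-at-1, U2 stuck-at-1, U3 stuck-at-1, U4 stuck-at-1, U5 stuck-at-1, U7 stuck-at-1, U8 stuck-at-0}.
Test 2 (a=1, b=0, c=0, d=0, e=0): fault-free U1=0, U2=1, U3=0, U4=0, U5=0, U6=1, U7=0, U8=1 → 1; observed 1. Eliminates U1 stuck-at-1, U3 stuck-at-1, U4 stuck-at-1, U5 stuck-at-1, U7 stuck-at-1, U8 stuck-at-0.
Only U2 stuck-at-1 is consistent with every test.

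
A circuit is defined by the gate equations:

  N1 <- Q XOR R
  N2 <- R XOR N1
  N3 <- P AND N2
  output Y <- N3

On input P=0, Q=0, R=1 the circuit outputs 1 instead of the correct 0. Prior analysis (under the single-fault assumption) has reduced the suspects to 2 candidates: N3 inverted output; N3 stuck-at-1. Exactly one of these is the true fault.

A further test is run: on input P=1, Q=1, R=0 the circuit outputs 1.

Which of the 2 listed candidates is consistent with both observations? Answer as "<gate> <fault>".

N3 stuck-at-1

Evaluate each candidate on input P=1, Q=1, R=0:
  N3 inverted output: N1=1, N2=1, N3=0 [inverted output] → 0 — eliminated
  N3 stuck-at-1: N1=1, N2=1, N3=1 [stuck-at-1] → 1 — matches
Only N3 stuck-at-1 reproduces the observed 1.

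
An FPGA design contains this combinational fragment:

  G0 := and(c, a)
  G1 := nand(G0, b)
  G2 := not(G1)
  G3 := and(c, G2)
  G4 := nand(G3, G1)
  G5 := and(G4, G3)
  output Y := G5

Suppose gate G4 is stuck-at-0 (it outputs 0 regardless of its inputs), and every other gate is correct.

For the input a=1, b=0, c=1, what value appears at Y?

Propagate with G4 forced: G0=1, G1=1, G2=0, G3=0, G4=0 [stuck-at-0], G5=0.
So Y = 0. (Same as the fault-free value — the fault is masked on this input.)

0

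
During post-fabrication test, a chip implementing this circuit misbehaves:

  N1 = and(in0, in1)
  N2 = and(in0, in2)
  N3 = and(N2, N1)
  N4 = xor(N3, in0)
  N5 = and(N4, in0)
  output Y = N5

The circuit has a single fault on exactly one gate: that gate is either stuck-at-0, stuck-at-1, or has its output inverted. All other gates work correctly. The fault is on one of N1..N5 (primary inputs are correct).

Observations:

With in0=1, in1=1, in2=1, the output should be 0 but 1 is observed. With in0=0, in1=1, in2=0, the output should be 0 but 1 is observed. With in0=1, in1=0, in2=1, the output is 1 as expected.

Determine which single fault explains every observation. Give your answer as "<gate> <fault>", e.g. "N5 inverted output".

N5 stuck-at-1

Fault-free values for test 1 (in0=1, in1=1, in2=1): N1=1, N2=1, N3=1, N4=0, N5=0, giving Y=0. Observed 1.
Test 1: faults giving observed 1 are {N1 stuck-at-0, N1 inverted output, N2 stuck-at-0, N2 inverted output, N3 stuck-at-0, N3 inverted output, N4 stuck-at-1, N4 inverted output, N5 stuck-at-1, N5 inverted output}.
Test 2 (in0=0, in1=1, in2=0): fault-free N1=0, N2=0, N3=0, N4=0, N5=0 → 0; observed 1. Eliminates N1 stuck-at-0, N1 inverted output, N2 stuck-at-0, N2 inverted output, N3 stuck-at-0, N3 inverted output, N4 stuck-at-1, N4 inverted output.
Test 3 (in0=1, in1=0, in2=1): fault-free N1=0, N2=1, N3=0, N4=1, N5=1 → 1; observed 1. Eliminates N5 inverted output.
Only N5 stuck-at-1 is consistent with every test.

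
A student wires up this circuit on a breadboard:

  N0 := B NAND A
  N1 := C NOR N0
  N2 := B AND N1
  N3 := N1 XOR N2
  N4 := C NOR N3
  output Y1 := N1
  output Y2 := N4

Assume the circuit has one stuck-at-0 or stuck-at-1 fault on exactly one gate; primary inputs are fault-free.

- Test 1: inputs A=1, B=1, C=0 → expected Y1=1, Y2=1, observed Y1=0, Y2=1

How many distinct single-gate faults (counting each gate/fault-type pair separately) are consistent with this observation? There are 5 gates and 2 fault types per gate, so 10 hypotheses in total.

Fault-free: N0=0, N1=1, N2=1, N3=0, N4=1 → Y1=1, Y2=1. Observed Y1=0, Y2=1.
  N0 stuck-at-0: output Y1=1, Y2=1 ✗
  N0 stuck-at-1: output Y1=0, Y2=1 ✓
  N1 stuck-at-0: output Y1=0, Y2=1 ✓
  N1 stuck-at-1: output Y1=1, Y2=1 ✗
  N2 stuck-at-0: output Y1=1, Y2=0 ✗
  N2 stuck-at-1: output Y1=1, Y2=1 ✗
  N3 stuck-at-0: output Y1=1, Y2=1 ✗
  N3 stuck-at-1: output Y1=1, Y2=0 ✗
  N4 stuck-at-0: output Y1=1, Y2=0 ✗
  N4 stuck-at-1: output Y1=1, Y2=1 ✗
Consistent faults: {N0 stuck-at-1, N1 stuck-at-0} — 2 in all.

2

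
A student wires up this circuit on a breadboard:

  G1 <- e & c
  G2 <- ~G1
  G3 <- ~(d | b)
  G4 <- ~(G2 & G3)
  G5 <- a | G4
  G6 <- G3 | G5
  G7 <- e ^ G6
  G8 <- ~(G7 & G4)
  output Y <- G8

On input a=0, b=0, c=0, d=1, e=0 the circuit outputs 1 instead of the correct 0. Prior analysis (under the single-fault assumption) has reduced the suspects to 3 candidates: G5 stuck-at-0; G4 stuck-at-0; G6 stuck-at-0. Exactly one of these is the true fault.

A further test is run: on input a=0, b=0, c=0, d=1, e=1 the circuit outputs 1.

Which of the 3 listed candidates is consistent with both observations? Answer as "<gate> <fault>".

G4 stuck-at-0

Evaluate each candidate on input a=0, b=0, c=0, d=1, e=1:
  G5 stuck-at-0: G1=0, G2=1, G3=0, G4=1, G5=0 [stuck-at-0], G6=0, G7=1, G8=0 → 0 — eliminated
  G4 stuck-at-0: G1=0, G2=1, G3=0, G4=0 [stuck-at-0], G5=0, G6=0, G7=1, G8=1 → 1 — matches
  G6 stuck-at-0: G1=0, G2=1, G3=0, G4=1, G5=1, G6=0 [stuck-at-0], G7=1, G8=0 → 0 — eliminated
Only G4 stuck-at-0 reproduces the observed 1.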